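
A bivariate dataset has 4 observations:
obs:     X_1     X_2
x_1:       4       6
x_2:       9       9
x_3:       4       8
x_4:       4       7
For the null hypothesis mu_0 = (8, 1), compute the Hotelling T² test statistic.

Step 1 — sample mean vector:
  mean(X_1) = (4 + 9 + 4 + 4) / 4 = 21/4 = 5.25
  mean(X_2) = (6 + 9 + 8 + 7) / 4 = 30/4 = 7.5
  x̄ = (5.25, 7.5),  deviation x̄ - mu_0 = (5.25, 7.5) - (8, 1) = (-2.75, 6.5).

Step 2 — sample covariance matrix, S[i,j] = (1/(n-1)) · Σ_k (x_{k,i} - mean_i) · (x_{k,j} - mean_j), divisor n-1 = 3:
  S[X_1,X_1] = ((-1.25)·(-1.25) + (3.75)·(3.75) + (-1.25)·(-1.25) + (-1.25)·(-1.25)) / 3 = 18.75/3 = 6.25
  S[X_1,X_2] = ((-1.25)·(-1.5) + (3.75)·(1.5) + (-1.25)·(0.5) + (-1.25)·(-0.5)) / 3 = 7.5/3 = 2.5
  S[X_2,X_2] = ((-1.5)·(-1.5) + (1.5)·(1.5) + (0.5)·(0.5) + (-0.5)·(-0.5)) / 3 = 5/3 = 1.6667
  S = [[6.25, 2.5],
 [2.5, 1.6667]].

Step 3 — invert S. det(S) = 6.25·1.6667 - (2.5)² = 4.1667.
  S^{-1} = (1/det) · [[d, -b], [-b, a]] = [[0.4, -0.6],
 [-0.6, 1.5]].

Step 4 — quadratic form (x̄ - mu_0)^T · S^{-1} · (x̄ - mu_0):
  S^{-1} · (x̄ - mu_0) = (-5, 11.4),
  (x̄ - mu_0)^T · [...] = (-2.75)·(-5) + (6.5)·(11.4) = 87.85.

Step 5 — scale by n: T² = 4 · 87.85 = 351.4.

T² ≈ 351.4


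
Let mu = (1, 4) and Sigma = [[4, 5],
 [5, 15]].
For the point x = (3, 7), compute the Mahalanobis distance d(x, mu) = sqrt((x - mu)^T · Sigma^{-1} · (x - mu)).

Step 1 — centre the observation: (x - mu) = (2, 3).

Step 2 — invert Sigma. det(Sigma) = 4·15 - (5)² = 35.
  Sigma^{-1} = (1/det) · [[d, -b], [-b, a]] = [[0.4286, -0.1429],
 [-0.1429, 0.1143]].

Step 3 — form the quadratic (x - mu)^T · Sigma^{-1} · (x - mu):
  Sigma^{-1} · (x - mu) = (0.4286, 0.0571).
  (x - mu)^T · [Sigma^{-1} · (x - mu)] = (2)·(0.4286) + (3)·(0.0571) = 1.0286.

Step 4 — take square root: d = √(1.0286) ≈ 1.0142.

d(x, mu) = √(1.0286) ≈ 1.0142


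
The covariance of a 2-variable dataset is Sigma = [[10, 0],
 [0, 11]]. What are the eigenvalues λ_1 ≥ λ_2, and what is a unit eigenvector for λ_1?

Step 1 — characteristic polynomial of 2×2 Sigma:
  det(Sigma - λI) = λ² - trace · λ + det = 0.
  trace = 10 + 11 = 21, det = 10·11 - (0)² = 110.
Step 2 — discriminant:
  Δ = trace² - 4·det = 441 - 440 = 1.
Step 3 — eigenvalues:
  λ = (trace ± √Δ)/2 = (21 ± 1)/2,
  λ_1 = 11,  λ_2 = 10.

Step 4 — unit eigenvector for λ_1: Sigma is diagonal, so its eigenvectors are the coordinate axes. λ_1 = 11 is the diagonal entry on the second coordinate axis, hence
  v_1 = (0, 1) (||v_1|| = 1).

λ_1 = 11,  λ_2 = 10;  v_1 ≈ (0, 1)


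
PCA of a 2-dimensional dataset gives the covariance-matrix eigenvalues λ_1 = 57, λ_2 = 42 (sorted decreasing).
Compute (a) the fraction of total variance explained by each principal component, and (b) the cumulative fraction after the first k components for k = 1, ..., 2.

Step 1 — total variance = trace(Sigma) = Σ λ_i = 57 + 42 = 99.

Step 2 — fraction explained by component i = λ_i / Σ λ:
  PC1: 57/99 = 0.5758
  PC2: 42/99 = 0.4242

Step 3 — cumulative fraction after k components = (λ_1 + ... + λ_k) / Σ λ:
  k = 1: 57/99 = 0.5758
  k = 2: (57 + 42)/99 = 99/99 = 1

Summary (fraction, with percent):

explained: PC1 0.5758 (57.58%), PC2 0.4242 (42.42%);  cumulative: 0.5758, 1


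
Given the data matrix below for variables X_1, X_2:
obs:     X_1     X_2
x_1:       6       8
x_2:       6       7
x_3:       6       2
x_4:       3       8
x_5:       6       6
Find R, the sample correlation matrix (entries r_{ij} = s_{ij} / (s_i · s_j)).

Step 1 — column means:
  mean(X_1) = (6 + 6 + 6 + 3 + 6) / 5 = 27/5 = 5.4
  mean(X_2) = (8 + 7 + 2 + 8 + 6) / 5 = 31/5 = 6.2

Step 2 — sample variances and covariances s[i,j] = (1/(n-1)) · Σ_k (x_{k,i} - mean_i) · (x_{k,j} - mean_j), with n-1 = 4:
  s[X_1,X_1] = ((0.6)·(0.6) + (0.6)·(0.6) + (0.6)·(0.6) + (-2.4)·(-2.4) + (0.6)·(0.6)) / 4 = 7.2/4 = 1.8
  s[X_1,X_2] = ((0.6)·(1.8) + (0.6)·(0.8) + (0.6)·(-4.2) + (-2.4)·(1.8) + (0.6)·(-0.2)) / 4 = -5.4/4 = -1.35
  s[X_2,X_2] = ((1.8)·(1.8) + (0.8)·(0.8) + (-4.2)·(-4.2) + (1.8)·(1.8) + (-0.2)·(-0.2)) / 4 = 24.8/4 = 6.2
  Sample standard deviations s_i = √(s[i,i]):
  s(X_1) = √(1.8) = 1.3416
  s(X_2) = √(6.2) = 2.49

Step 3 — r_{ij} = s_{ij} / (s_i · s_j):
  r[X_1,X_1] = 1 (diagonal).
  r[X_1,X_2] = -1.35 / (1.3416 · 2.49) = -1.35 / 3.3407 = -0.4041
  r[X_2,X_2] = 1 (diagonal).

R is symmetric with unit diagonal. Assembling:

R = [[1, -0.4041],
 [-0.4041, 1]]


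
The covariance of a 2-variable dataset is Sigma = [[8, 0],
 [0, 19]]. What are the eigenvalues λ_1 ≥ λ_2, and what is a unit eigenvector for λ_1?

Step 1 — characteristic polynomial of 2×2 Sigma:
  det(Sigma - λI) = λ² - trace · λ + det = 0.
  trace = 8 + 19 = 27, det = 8·19 - (0)² = 152.
Step 2 — discriminant:
  Δ = trace² - 4·det = 729 - 608 = 121.
Step 3 — eigenvalues:
  λ = (trace ± √Δ)/2 = (27 ± 11)/2,
  λ_1 = 19,  λ_2 = 8.

Step 4 — unit eigenvector for λ_1: Sigma is diagonal, so its eigenvectors are the coordinate axes. λ_1 = 19 is the diagonal entry on the second coordinate axis, hence
  v_1 = (0, 1) (||v_1|| = 1).

λ_1 = 19,  λ_2 = 8;  v_1 ≈ (0, 1)


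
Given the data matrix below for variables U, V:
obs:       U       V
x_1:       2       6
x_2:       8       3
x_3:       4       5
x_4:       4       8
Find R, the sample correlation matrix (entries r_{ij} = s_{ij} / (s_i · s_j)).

Step 1 — column means:
  mean(U) = (2 + 8 + 4 + 4) / 4 = 18/4 = 4.5
  mean(V) = (6 + 3 + 5 + 8) / 4 = 22/4 = 5.5

Step 2 — sample variances and covariances s[i,j] = (1/(n-1)) · Σ_k (x_{k,i} - mean_i) · (x_{k,j} - mean_j), with n-1 = 3:
  s[U,U] = ((-2.5)·(-2.5) + (3.5)·(3.5) + (-0.5)·(-0.5) + (-0.5)·(-0.5)) / 3 = 19/3 = 6.3333
  s[U,V] = ((-2.5)·(0.5) + (3.5)·(-2.5) + (-0.5)·(-0.5) + (-0.5)·(2.5)) / 3 = -11/3 = -3.6667
  s[V,V] = ((0.5)·(0.5) + (-2.5)·(-2.5) + (-0.5)·(-0.5) + (2.5)·(2.5)) / 3 = 13/3 = 4.3333
  Sample standard deviations s_i = √(s[i,i]):
  s(U) = √(6.3333) = 2.5166
  s(V) = √(4.3333) = 2.0817

Step 3 — r_{ij} = s_{ij} / (s_i · s_j):
  r[U,U] = 1 (diagonal).
  r[U,V] = -3.6667 / (2.5166 · 2.0817) = -3.6667 / 5.2387 = -0.6999
  r[V,V] = 1 (diagonal).

R is symmetric with unit diagonal. Assembling:

R = [[1, -0.6999],
 [-0.6999, 1]]


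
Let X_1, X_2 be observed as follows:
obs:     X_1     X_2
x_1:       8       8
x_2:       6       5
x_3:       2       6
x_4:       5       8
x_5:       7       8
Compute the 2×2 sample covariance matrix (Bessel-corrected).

Step 1 — column means:
  mean(X_1) = (8 + 6 + 2 + 5 + 7) / 5 = 28/5 = 5.6
  mean(X_2) = (8 + 5 + 6 + 8 + 8) / 5 = 35/5 = 7

Step 2 — sample covariance S[i,j] = (1/(n-1)) · Σ_k (x_{k,i} - mean_i) · (x_{k,j} - mean_j), with n-1 = 4.
  S[X_1,X_1] = ((2.4)·(2.4) + (0.4)·(0.4) + (-3.6)·(-3.6) + (-0.6)·(-0.6) + (1.4)·(1.4)) / 4 = 21.2/4 = 5.3
  S[X_1,X_2] = ((2.4)·(1) + (0.4)·(-2) + (-3.6)·(-1) + (-0.6)·(1) + (1.4)·(1)) / 4 = 6/4 = 1.5
  S[X_2,X_2] = ((1)·(1) + (-2)·(-2) + (-1)·(-1) + (1)·(1) + (1)·(1)) / 4 = 8/4 = 2

S is symmetric (S[j,i] = S[i,j]). Assembling:

S = [[5.3, 1.5],
 [1.5, 2]]


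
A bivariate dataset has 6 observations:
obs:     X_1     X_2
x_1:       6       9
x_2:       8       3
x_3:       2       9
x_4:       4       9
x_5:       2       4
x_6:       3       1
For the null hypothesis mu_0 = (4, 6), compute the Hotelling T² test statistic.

Step 1 — sample mean vector:
  mean(X_1) = (6 + 8 + 2 + 4 + 2 + 3) / 6 = 25/6 = 4.1667
  mean(X_2) = (9 + 3 + 9 + 9 + 4 + 1) / 6 = 35/6 = 5.8333
  x̄ = (4.1667, 5.8333),  deviation x̄ - mu_0 = (4.1667, 5.8333) - (4, 6) = (0.1667, -0.1667).

Step 2 — sample covariance matrix, S[i,j] = (1/(n-1)) · Σ_k (x_{k,i} - mean_i) · (x_{k,j} - mean_j), divisor n-1 = 5:
  S[X_1,X_1] = ((1.8333)·(1.8333) + (3.8333)·(3.8333) + (-2.1667)·(-2.1667) + (-0.1667)·(-0.1667) + (-2.1667)·(-2.1667) + (-1.1667)·(-1.1667)) / 5 = 28.8333/5 = 5.7667
  S[X_1,X_2] = ((1.8333)·(3.1667) + (3.8333)·(-2.8333) + (-2.1667)·(3.1667) + (-0.1667)·(3.1667) + (-2.1667)·(-1.8333) + (-1.1667)·(-4.8333)) / 5 = -2.8333/5 = -0.5667
  S[X_2,X_2] = ((3.1667)·(3.1667) + (-2.8333)·(-2.8333) + (3.1667)·(3.1667) + (3.1667)·(3.1667) + (-1.8333)·(-1.8333) + (-4.8333)·(-4.8333)) / 5 = 64.8333/5 = 12.9667
  S = [[5.7667, -0.5667],
 [-0.5667, 12.9667]].

Step 3 — invert S. det(S) = 5.7667·12.9667 - (-0.5667)² = 74.4533.
  S^{-1} = (1/det) · [[d, -b], [-b, a]] = [[0.1742, 0.0076],
 [0.0076, 0.0775]].

Step 4 — quadratic form (x̄ - mu_0)^T · S^{-1} · (x̄ - mu_0):
  S^{-1} · (x̄ - mu_0) = (0.0278, -0.0116),
  (x̄ - mu_0)^T · [...] = (0.1667)·(0.0278) + (-0.1667)·(-0.0116) = 0.0066.

Step 5 — scale by n: T² = 6 · 0.0066 = 0.0394.

T² ≈ 0.0394


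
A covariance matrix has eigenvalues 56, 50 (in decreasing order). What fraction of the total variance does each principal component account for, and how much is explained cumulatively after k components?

Step 1 — total variance = trace(Sigma) = Σ λ_i = 56 + 50 = 106.

Step 2 — fraction explained by component i = λ_i / Σ λ:
  PC1: 56/106 = 0.5283
  PC2: 50/106 = 0.4717

Step 3 — cumulative fraction after k components = (λ_1 + ... + λ_k) / Σ λ:
  k = 1: 56/106 = 0.5283
  k = 2: (56 + 50)/106 = 106/106 = 1

Summary (fraction, with percent):

explained: PC1 0.5283 (52.83%), PC2 0.4717 (47.17%);  cumulative: 0.5283, 1


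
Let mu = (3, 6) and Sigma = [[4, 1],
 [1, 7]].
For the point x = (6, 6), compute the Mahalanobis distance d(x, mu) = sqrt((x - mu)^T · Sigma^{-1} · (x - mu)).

Step 1 — centre the observation: (x - mu) = (3, 0).

Step 2 — invert Sigma. det(Sigma) = 4·7 - (1)² = 27.
  Sigma^{-1} = (1/det) · [[d, -b], [-b, a]] = [[0.2593, -0.037],
 [-0.037, 0.1481]].

Step 3 — form the quadratic (x - mu)^T · Sigma^{-1} · (x - mu):
  Sigma^{-1} · (x - mu) = (0.7778, -0.1111).
  (x - mu)^T · [Sigma^{-1} · (x - mu)] = (3)·(0.7778) + (0)·(-0.1111) = 2.3333.

Step 4 — take square root: d = √(2.3333) ≈ 1.5275.

d(x, mu) = √(2.3333) ≈ 1.5275


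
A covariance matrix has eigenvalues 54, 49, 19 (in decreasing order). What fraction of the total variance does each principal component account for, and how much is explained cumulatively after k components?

Step 1 — total variance = trace(Sigma) = Σ λ_i = 54 + 49 + 19 = 122.

Step 2 — fraction explained by component i = λ_i / Σ λ:
  PC1: 54/122 = 0.4426
  PC2: 49/122 = 0.4016
  PC3: 19/122 = 0.1557

Step 3 — cumulative fraction after k components = (λ_1 + ... + λ_k) / Σ λ:
  k = 1: 54/122 = 0.4426
  k = 2: (54 + 49)/122 = 103/122 = 0.8443
  k = 3: (54 + 49 + 19)/122 = 122/122 = 1

Summary (fraction, with percent):

explained: PC1 0.4426 (44.26%), PC2 0.4016 (40.16%), PC3 0.1557 (15.57%);  cumulative: 0.4426, 0.8443, 1


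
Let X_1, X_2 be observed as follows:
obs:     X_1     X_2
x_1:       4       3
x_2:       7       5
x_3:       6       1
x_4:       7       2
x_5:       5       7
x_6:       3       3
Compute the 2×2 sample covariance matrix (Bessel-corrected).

Step 1 — column means:
  mean(X_1) = (4 + 7 + 6 + 7 + 5 + 3) / 6 = 32/6 = 5.3333
  mean(X_2) = (3 + 5 + 1 + 2 + 7 + 3) / 6 = 21/6 = 3.5

Step 2 — sample covariance S[i,j] = (1/(n-1)) · Σ_k (x_{k,i} - mean_i) · (x_{k,j} - mean_j), with n-1 = 5.
  S[X_1,X_1] = ((-1.3333)·(-1.3333) + (1.6667)·(1.6667) + (0.6667)·(0.6667) + (1.6667)·(1.6667) + (-0.3333)·(-0.3333) + (-2.3333)·(-2.3333)) / 5 = 13.3333/5 = 2.6667
  S[X_1,X_2] = ((-1.3333)·(-0.5) + (1.6667)·(1.5) + (0.6667)·(-2.5) + (1.6667)·(-1.5) + (-0.3333)·(3.5) + (-2.3333)·(-0.5)) / 5 = -1/5 = -0.2
  S[X_2,X_2] = ((-0.5)·(-0.5) + (1.5)·(1.5) + (-2.5)·(-2.5) + (-1.5)·(-1.5) + (3.5)·(3.5) + (-0.5)·(-0.5)) / 5 = 23.5/5 = 4.7

S is symmetric (S[j,i] = S[i,j]). Assembling:

S = [[2.6667, -0.2],
 [-0.2, 4.7]]


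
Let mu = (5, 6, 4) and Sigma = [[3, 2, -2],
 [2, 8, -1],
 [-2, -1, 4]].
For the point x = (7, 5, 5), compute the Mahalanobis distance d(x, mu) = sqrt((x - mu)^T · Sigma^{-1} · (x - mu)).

Step 1 — centre the observation: (x - mu) = (2, -1, 1).

Step 2 — invert Sigma (cofactor / det for 3×3, or solve directly):
  Sigma^{-1} = [[0.5849, -0.1132, 0.2642],
 [-0.1132, 0.1509, -0.0189],
 [0.2642, -0.0189, 0.3774]].

Step 3 — form the quadratic (x - mu)^T · Sigma^{-1} · (x - mu):
  Sigma^{-1} · (x - mu) = (1.5472, -0.3962, 0.9245).
  (x - mu)^T · [Sigma^{-1} · (x - mu)] = (2)·(1.5472) + (-1)·(-0.3962) + (1)·(0.9245) = 4.4151.

Step 4 — take square root: d = √(4.4151) ≈ 2.1012.

d(x, mu) = √(4.4151) ≈ 2.1012


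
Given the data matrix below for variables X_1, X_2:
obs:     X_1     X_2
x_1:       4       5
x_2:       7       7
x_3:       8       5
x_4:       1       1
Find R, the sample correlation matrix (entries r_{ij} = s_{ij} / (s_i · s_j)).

Step 1 — column means:
  mean(X_1) = (4 + 7 + 8 + 1) / 4 = 20/4 = 5
  mean(X_2) = (5 + 7 + 5 + 1) / 4 = 18/4 = 4.5

Step 2 — sample variances and covariances s[i,j] = (1/(n-1)) · Σ_k (x_{k,i} - mean_i) · (x_{k,j} - mean_j), with n-1 = 3:
  s[X_1,X_1] = ((-1)·(-1) + (2)·(2) + (3)·(3) + (-4)·(-4)) / 3 = 30/3 = 10
  s[X_1,X_2] = ((-1)·(0.5) + (2)·(2.5) + (3)·(0.5) + (-4)·(-3.5)) / 3 = 20/3 = 6.6667
  s[X_2,X_2] = ((0.5)·(0.5) + (2.5)·(2.5) + (0.5)·(0.5) + (-3.5)·(-3.5)) / 3 = 19/3 = 6.3333
  Sample standard deviations s_i = √(s[i,i]):
  s(X_1) = √(10) = 3.1623
  s(X_2) = √(6.3333) = 2.5166

Step 3 — r_{ij} = s_{ij} / (s_i · s_j):
  r[X_1,X_1] = 1 (diagonal).
  r[X_1,X_2] = 6.6667 / (3.1623 · 2.5166) = 6.6667 / 7.9582 = 0.8377
  r[X_2,X_2] = 1 (diagonal).

R is symmetric with unit diagonal. Assembling:

R = [[1, 0.8377],
 [0.8377, 1]]


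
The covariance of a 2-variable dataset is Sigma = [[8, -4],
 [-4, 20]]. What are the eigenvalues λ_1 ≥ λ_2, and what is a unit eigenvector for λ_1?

Step 1 — characteristic polynomial of 2×2 Sigma:
  det(Sigma - λI) = λ² - trace · λ + det = 0.
  trace = 8 + 20 = 28, det = 8·20 - (-4)² = 144.
Step 2 — discriminant:
  Δ = trace² - 4·det = 784 - 576 = 208.
Step 3 — eigenvalues:
  λ = (trace ± √Δ)/2 = (28 ± 14.4222)/2,
  λ_1 = 21.2111,  λ_2 = 6.7889.

Step 4 — unit eigenvector for λ_1: solve (Sigma - λ_1 I)v = 0. First row:
  (8 - 21.2111)·v_x + (-4)·v_y = 0, i.e. (-13.2111)·v_x + (-4)·v_y = 0,
  so v ∝ (b, λ_1 - a) = (-4, 13.2111); multiply by -1 so the first entry is positive: u = (4, -13.2111).
  ||u|| = √((4)² + (-13.2111)²) = √(190.5332) ≈ 13.8034,
  v_1 = u/||u|| ≈ (0.2898, -0.9571) (||v_1|| = 1).

λ_1 = 21.2111,  λ_2 = 6.7889;  v_1 ≈ (0.2898, -0.9571)


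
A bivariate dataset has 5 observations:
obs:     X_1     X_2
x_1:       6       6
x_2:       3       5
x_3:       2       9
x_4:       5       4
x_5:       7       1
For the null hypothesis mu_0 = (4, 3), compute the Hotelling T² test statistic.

Step 1 — sample mean vector:
  mean(X_1) = (6 + 3 + 2 + 5 + 7) / 5 = 23/5 = 4.6
  mean(X_2) = (6 + 5 + 9 + 4 + 1) / 5 = 25/5 = 5
  x̄ = (4.6, 5),  deviation x̄ - mu_0 = (4.6, 5) - (4, 3) = (0.6, 2).

Step 2 — sample covariance matrix, S[i,j] = (1/(n-1)) · Σ_k (x_{k,i} - mean_i) · (x_{k,j} - mean_j), divisor n-1 = 4:
  S[X_1,X_1] = ((1.4)·(1.4) + (-1.6)·(-1.6) + (-2.6)·(-2.6) + (0.4)·(0.4) + (2.4)·(2.4)) / 4 = 17.2/4 = 4.3
  S[X_1,X_2] = ((1.4)·(1) + (-1.6)·(0) + (-2.6)·(4) + (0.4)·(-1) + (2.4)·(-4)) / 4 = -19/4 = -4.75
  S[X_2,X_2] = ((1)·(1) + (0)·(0) + (4)·(4) + (-1)·(-1) + (-4)·(-4)) / 4 = 34/4 = 8.5
  S = [[4.3, -4.75],
 [-4.75, 8.5]].

Step 3 — invert S. det(S) = 4.3·8.5 - (-4.75)² = 13.9875.
  S^{-1} = (1/det) · [[d, -b], [-b, a]] = [[0.6077, 0.3396],
 [0.3396, 0.3074]].

Step 4 — quadratic form (x̄ - mu_0)^T · S^{-1} · (x̄ - mu_0):
  S^{-1} · (x̄ - mu_0) = (1.0438, 0.8186),
  (x̄ - mu_0)^T · [...] = (0.6)·(1.0438) + (2)·(0.8186) = 2.2634.

Step 5 — scale by n: T² = 5 · 2.2634 = 11.3172.

T² ≈ 11.3172


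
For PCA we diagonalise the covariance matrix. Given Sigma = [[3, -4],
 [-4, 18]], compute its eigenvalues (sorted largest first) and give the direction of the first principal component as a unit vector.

Step 1 — characteristic polynomial of 2×2 Sigma:
  det(Sigma - λI) = λ² - trace · λ + det = 0.
  trace = 3 + 18 = 21, det = 3·18 - (-4)² = 38.
Step 2 — discriminant:
  Δ = trace² - 4·det = 441 - 152 = 289.
Step 3 — eigenvalues:
  λ = (trace ± √Δ)/2 = (21 ± 17)/2,
  λ_1 = 19,  λ_2 = 2.

Step 4 — unit eigenvector for λ_1: solve (Sigma - λ_1 I)v = 0. First row:
  (3 - 19)·v_x + (-4)·v_y = 0, i.e. (-16)·v_x + (-4)·v_y = 0,
  so v ∝ (b, λ_1 - a) = (-4, 16); multiply by -1 so the first entry is positive: u = (4, -16).
  ||u|| = √((4)² + (-16)²) = √(272) ≈ 16.4924,
  v_1 = u/||u|| ≈ (0.2425, -0.9701) (||v_1|| = 1).

λ_1 = 19,  λ_2 = 2;  v_1 ≈ (0.2425, -0.9701)


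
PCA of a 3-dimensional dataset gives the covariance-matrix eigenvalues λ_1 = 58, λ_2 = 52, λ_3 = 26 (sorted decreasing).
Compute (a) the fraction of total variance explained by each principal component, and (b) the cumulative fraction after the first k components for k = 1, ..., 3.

Step 1 — total variance = trace(Sigma) = Σ λ_i = 58 + 52 + 26 = 136.

Step 2 — fraction explained by component i = λ_i / Σ λ:
  PC1: 58/136 = 0.4265
  PC2: 52/136 = 0.3824
  PC3: 26/136 = 0.1912

Step 3 — cumulative fraction after k components = (λ_1 + ... + λ_k) / Σ λ:
  k = 1: 58/136 = 0.4265
  k = 2: (58 + 52)/136 = 110/136 = 0.8088
  k = 3: (58 + 52 + 26)/136 = 136/136 = 1

Summary (fraction, with percent):

explained: PC1 0.4265 (42.65%), PC2 0.3824 (38.24%), PC3 0.1912 (19.12%);  cumulative: 0.4265, 0.8088, 1


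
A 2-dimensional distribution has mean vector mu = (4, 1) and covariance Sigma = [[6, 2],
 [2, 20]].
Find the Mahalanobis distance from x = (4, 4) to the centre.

Step 1 — centre the observation: (x - mu) = (0, 3).

Step 2 — invert Sigma. det(Sigma) = 6·20 - (2)² = 116.
  Sigma^{-1} = (1/det) · [[d, -b], [-b, a]] = [[0.1724, -0.0172],
 [-0.0172, 0.0517]].

Step 3 — form the quadratic (x - mu)^T · Sigma^{-1} · (x - mu):
  Sigma^{-1} · (x - mu) = (-0.0517, 0.1552).
  (x - mu)^T · [Sigma^{-1} · (x - mu)] = (0)·(-0.0517) + (3)·(0.1552) = 0.4655.

Step 4 — take square root: d = √(0.4655) ≈ 0.6823.

d(x, mu) = √(0.4655) ≈ 0.6823


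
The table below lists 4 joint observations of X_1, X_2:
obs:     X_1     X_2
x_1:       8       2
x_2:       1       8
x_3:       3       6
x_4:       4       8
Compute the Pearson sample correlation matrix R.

Step 1 — column means:
  mean(X_1) = (8 + 1 + 3 + 4) / 4 = 16/4 = 4
  mean(X_2) = (2 + 8 + 6 + 8) / 4 = 24/4 = 6

Step 2 — sample variances and covariances s[i,j] = (1/(n-1)) · Σ_k (x_{k,i} - mean_i) · (x_{k,j} - mean_j), with n-1 = 3:
  s[X_1,X_1] = ((4)·(4) + (-3)·(-3) + (-1)·(-1) + (0)·(0)) / 3 = 26/3 = 8.6667
  s[X_1,X_2] = ((4)·(-4) + (-3)·(2) + (-1)·(0) + (0)·(2)) / 3 = -22/3 = -7.3333
  s[X_2,X_2] = ((-4)·(-4) + (2)·(2) + (0)·(0) + (2)·(2)) / 3 = 24/3 = 8
  Sample standard deviations s_i = √(s[i,i]):
  s(X_1) = √(8.6667) = 2.9439
  s(X_2) = √(8) = 2.8284

Step 3 — r_{ij} = s_{ij} / (s_i · s_j):
  r[X_1,X_1] = 1 (diagonal).
  r[X_1,X_2] = -7.3333 / (2.9439 · 2.8284) = -7.3333 / 8.3267 = -0.8807
  r[X_2,X_2] = 1 (diagonal).

R is symmetric with unit diagonal. Assembling:

R = [[1, -0.8807],
 [-0.8807, 1]]


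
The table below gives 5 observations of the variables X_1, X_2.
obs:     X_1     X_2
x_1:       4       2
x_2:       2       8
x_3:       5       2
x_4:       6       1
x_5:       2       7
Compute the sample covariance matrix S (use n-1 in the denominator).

Step 1 — column means:
  mean(X_1) = (4 + 2 + 5 + 6 + 2) / 5 = 19/5 = 3.8
  mean(X_2) = (2 + 8 + 2 + 1 + 7) / 5 = 20/5 = 4

Step 2 — sample covariance S[i,j] = (1/(n-1)) · Σ_k (x_{k,i} - mean_i) · (x_{k,j} - mean_j), with n-1 = 4.
  S[X_1,X_1] = ((0.2)·(0.2) + (-1.8)·(-1.8) + (1.2)·(1.2) + (2.2)·(2.2) + (-1.8)·(-1.8)) / 4 = 12.8/4 = 3.2
  S[X_1,X_2] = ((0.2)·(-2) + (-1.8)·(4) + (1.2)·(-2) + (2.2)·(-3) + (-1.8)·(3)) / 4 = -22/4 = -5.5
  S[X_2,X_2] = ((-2)·(-2) + (4)·(4) + (-2)·(-2) + (-3)·(-3) + (3)·(3)) / 4 = 42/4 = 10.5

S is symmetric (S[j,i] = S[i,j]). Assembling:

S = [[3.2, -5.5],
 [-5.5, 10.5]]


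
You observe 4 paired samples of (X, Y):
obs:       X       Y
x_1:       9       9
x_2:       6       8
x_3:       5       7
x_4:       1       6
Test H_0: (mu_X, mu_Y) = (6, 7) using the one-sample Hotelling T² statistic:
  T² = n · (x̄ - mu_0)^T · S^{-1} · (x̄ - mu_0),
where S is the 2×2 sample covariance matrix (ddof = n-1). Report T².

Step 1 — sample mean vector:
  mean(X) = (9 + 6 + 5 + 1) / 4 = 21/4 = 5.25
  mean(Y) = (9 + 8 + 7 + 6) / 4 = 30/4 = 7.5
  x̄ = (5.25, 7.5),  deviation x̄ - mu_0 = (5.25, 7.5) - (6, 7) = (-0.75, 0.5).

Step 2 — sample covariance matrix, S[i,j] = (1/(n-1)) · Σ_k (x_{k,i} - mean_i) · (x_{k,j} - mean_j), divisor n-1 = 3:
  S[X,X] = ((3.75)·(3.75) + (0.75)·(0.75) + (-0.25)·(-0.25) + (-4.25)·(-4.25)) / 3 = 32.75/3 = 10.9167
  S[X,Y] = ((3.75)·(1.5) + (0.75)·(0.5) + (-0.25)·(-0.5) + (-4.25)·(-1.5)) / 3 = 12.5/3 = 4.1667
  S[Y,Y] = ((1.5)·(1.5) + (0.5)·(0.5) + (-0.5)·(-0.5) + (-1.5)·(-1.5)) / 3 = 5/3 = 1.6667
  S = [[10.9167, 4.1667],
 [4.1667, 1.6667]].

Step 3 — invert S. det(S) = 10.9167·1.6667 - (4.1667)² = 0.8333.
  S^{-1} = (1/det) · [[d, -b], [-b, a]] = [[2, -5],
 [-5, 13.1]].

Step 4 — quadratic form (x̄ - mu_0)^T · S^{-1} · (x̄ - mu_0):
  S^{-1} · (x̄ - mu_0) = (-4, 10.3),
  (x̄ - mu_0)^T · [...] = (-0.75)·(-4) + (0.5)·(10.3) = 8.15.

Step 5 — scale by n: T² = 4 · 8.15 = 32.6.

T² ≈ 32.6


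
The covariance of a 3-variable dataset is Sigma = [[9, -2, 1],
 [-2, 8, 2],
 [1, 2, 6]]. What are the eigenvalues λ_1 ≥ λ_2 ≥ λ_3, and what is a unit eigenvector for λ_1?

Step 1 — characteristic polynomial p(λ) = det(λI - Sigma) = λ³ - tr·λ² + c_1·λ - det, where tr = trace, c_1 = sum of the principal 2×2 minors, det = det(Sigma):
  tr = 9 + 8 + 6 = 23,
  c_1 = (9·8 - (-2)²) + (9·6 - (1)²) + (8·6 - (2)²) = 68 + 53 + 44 = 165,
  det = 9·(8·6 - (2)²) - (-2)·((-2)·6 - (2)·(1)) + (1)·((-2)·(2) - 8·(1)) = 9·(44) - (-2)·(-14) + (1)·(-12) = 356.
  So p(λ) = λ³ - 23λ² + 165λ - 356.
Step 2 — look for an integer root (rational root theorem: any rational root is an integer divisor of 356). Testing λ = 4:
  p(4) = 64 - 368 + 660 - 356 = 0  ✓
  Dividing out (λ - 4): p(λ) = (λ - 4)(λ² - 19λ + 89).
Step 3 — remaining eigenvalues from the quadratic λ² - 19λ + 89 = 0:
  Δ = 19² - 4·89 = 361 - 356 = 5,  λ = (19 ± √5)/2 = (19 ± 2.2361)/2 ≈ 10.618 or 8.382.
  Sorted: λ_1 = 10.618,  λ_2 = 8.382,  λ_3 = 4  (check: sum = 23 = tr ✓).

Step 4 — unit eigenvector for λ_1 ≈ 10.618: v spans the null space of (Sigma - λ_1 I), whose rows are
  r_1 = (-1.618, -2, 1),  r_2 = (-2, -2.618, 2),  r_3 = (1, 2, -4.618).
  v is orthogonal to every row, so take v ∝ r_1 × r_2 = ((-2)·(2) - (1)·(-2.618), (1)·(-2) - (-1.618)·(2), (-1.618)·(-2.618) - (-2)·(-2)) ≈ (-1.382, 1.2361, 0.2361).
  Rescale (multiply by -1 so the first nonzero entry is positive): u = (1.382, -1.2361, -0.2361).
  ||u|| = √((1.382)² + (-1.2361)² + (-0.2361)²) = √(3.4934) ≈ 1.8691,  v_1 = u/||u|| ≈ (0.7394, -0.6613, -0.1263) (||v_1|| = 1).

λ_1 = 10.618,  λ_2 = 8.382,  λ_3 = 4;  v_1 ≈ (0.7394, -0.6613, -0.1263)


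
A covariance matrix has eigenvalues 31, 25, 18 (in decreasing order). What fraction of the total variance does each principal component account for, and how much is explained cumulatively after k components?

Step 1 — total variance = trace(Sigma) = Σ λ_i = 31 + 25 + 18 = 74.

Step 2 — fraction explained by component i = λ_i / Σ λ:
  PC1: 31/74 = 0.4189
  PC2: 25/74 = 0.3378
  PC3: 18/74 = 0.2432

Step 3 — cumulative fraction after k components = (λ_1 + ... + λ_k) / Σ λ:
  k = 1: 31/74 = 0.4189
  k = 2: (31 + 25)/74 = 56/74 = 0.7568
  k = 3: (31 + 25 + 18)/74 = 74/74 = 1

Summary (fraction, with percent):

explained: PC1 0.4189 (41.89%), PC2 0.3378 (33.78%), PC3 0.2432 (24.32%);  cumulative: 0.4189, 0.7568, 1


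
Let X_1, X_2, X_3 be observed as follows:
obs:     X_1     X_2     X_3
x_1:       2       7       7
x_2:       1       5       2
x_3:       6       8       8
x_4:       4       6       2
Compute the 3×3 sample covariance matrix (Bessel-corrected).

Step 1 — column means:
  mean(X_1) = (2 + 1 + 6 + 4) / 4 = 13/4 = 3.25
  mean(X_2) = (7 + 5 + 8 + 6) / 4 = 26/4 = 6.5
  mean(X_3) = (7 + 2 + 8 + 2) / 4 = 19/4 = 4.75

Step 2 — sample covariance S[i,j] = (1/(n-1)) · Σ_k (x_{k,i} - mean_i) · (x_{k,j} - mean_j), with n-1 = 3.
  S[X_1,X_1] = ((-1.25)·(-1.25) + (-2.25)·(-2.25) + (2.75)·(2.75) + (0.75)·(0.75)) / 3 = 14.75/3 = 4.9167
  S[X_1,X_2] = ((-1.25)·(0.5) + (-2.25)·(-1.5) + (2.75)·(1.5) + (0.75)·(-0.5)) / 3 = 6.5/3 = 2.1667
  S[X_1,X_3] = ((-1.25)·(2.25) + (-2.25)·(-2.75) + (2.75)·(3.25) + (0.75)·(-2.75)) / 3 = 10.25/3 = 3.4167
  S[X_2,X_2] = ((0.5)·(0.5) + (-1.5)·(-1.5) + (1.5)·(1.5) + (-0.5)·(-0.5)) / 3 = 5/3 = 1.6667
  S[X_2,X_3] = ((0.5)·(2.25) + (-1.5)·(-2.75) + (1.5)·(3.25) + (-0.5)·(-2.75)) / 3 = 11.5/3 = 3.8333
  S[X_3,X_3] = ((2.25)·(2.25) + (-2.75)·(-2.75) + (3.25)·(3.25) + (-2.75)·(-2.75)) / 3 = 30.75/3 = 10.25

S is symmetric (S[j,i] = S[i,j]). Assembling:

S = [[4.9167, 2.1667, 3.4167],
 [2.1667, 1.6667, 3.8333],
 [3.4167, 3.8333, 10.25]]


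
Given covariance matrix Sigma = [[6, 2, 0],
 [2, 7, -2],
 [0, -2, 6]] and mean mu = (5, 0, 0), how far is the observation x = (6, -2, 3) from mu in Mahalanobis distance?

Step 1 — centre the observation: (x - mu) = (1, -2, 3).

Step 2 — invert Sigma (cofactor / det for 3×3, or solve directly):
  Sigma^{-1} = [[0.1863, -0.0588, -0.0196],
 [-0.0588, 0.1765, 0.0588],
 [-0.0196, 0.0588, 0.1863]].

Step 3 — form the quadratic (x - mu)^T · Sigma^{-1} · (x - mu):
  Sigma^{-1} · (x - mu) = (0.2451, -0.2353, 0.4216).
  (x - mu)^T · [Sigma^{-1} · (x - mu)] = (1)·(0.2451) + (-2)·(-0.2353) + (3)·(0.4216) = 1.9804.

Step 4 — take square root: d = √(1.9804) ≈ 1.4073.

d(x, mu) = √(1.9804) ≈ 1.4073


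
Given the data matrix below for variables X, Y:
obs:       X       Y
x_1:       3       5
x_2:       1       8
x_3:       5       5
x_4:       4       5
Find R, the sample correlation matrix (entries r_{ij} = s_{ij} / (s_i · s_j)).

Step 1 — column means:
  mean(X) = (3 + 1 + 5 + 4) / 4 = 13/4 = 3.25
  mean(Y) = (5 + 8 + 5 + 5) / 4 = 23/4 = 5.75

Step 2 — sample variances and covariances s[i,j] = (1/(n-1)) · Σ_k (x_{k,i} - mean_i) · (x_{k,j} - mean_j), with n-1 = 3:
  s[X,X] = ((-0.25)·(-0.25) + (-2.25)·(-2.25) + (1.75)·(1.75) + (0.75)·(0.75)) / 3 = 8.75/3 = 2.9167
  s[X,Y] = ((-0.25)·(-0.75) + (-2.25)·(2.25) + (1.75)·(-0.75) + (0.75)·(-0.75)) / 3 = -6.75/3 = -2.25
  s[Y,Y] = ((-0.75)·(-0.75) + (2.25)·(2.25) + (-0.75)·(-0.75) + (-0.75)·(-0.75)) / 3 = 6.75/3 = 2.25
  Sample standard deviations s_i = √(s[i,i]):
  s(X) = √(2.9167) = 1.7078
  s(Y) = √(2.25) = 1.5

Step 3 — r_{ij} = s_{ij} / (s_i · s_j):
  r[X,X] = 1 (diagonal).
  r[X,Y] = -2.25 / (1.7078 · 1.5) = -2.25 / 2.5617 = -0.8783
  r[Y,Y] = 1 (diagonal).

R is symmetric with unit diagonal. Assembling:

R = [[1, -0.8783],
 [-0.8783, 1]]


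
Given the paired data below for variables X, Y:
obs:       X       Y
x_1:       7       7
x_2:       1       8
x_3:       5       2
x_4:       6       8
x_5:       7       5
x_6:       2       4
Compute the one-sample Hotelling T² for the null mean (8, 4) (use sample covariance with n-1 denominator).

Step 1 — sample mean vector:
  mean(X) = (7 + 1 + 5 + 6 + 7 + 2) / 6 = 28/6 = 4.6667
  mean(Y) = (7 + 8 + 2 + 8 + 5 + 4) / 6 = 34/6 = 5.6667
  x̄ = (4.6667, 5.6667),  deviation x̄ - mu_0 = (4.6667, 5.6667) - (8, 4) = (-3.3333, 1.6667).

Step 2 — sample covariance matrix, S[i,j] = (1/(n-1)) · Σ_k (x_{k,i} - mean_i) · (x_{k,j} - mean_j), divisor n-1 = 5:
  S[X,X] = ((2.3333)·(2.3333) + (-3.6667)·(-3.6667) + (0.3333)·(0.3333) + (1.3333)·(1.3333) + (2.3333)·(2.3333) + (-2.6667)·(-2.6667)) / 5 = 33.3333/5 = 6.6667
  S[X,Y] = ((2.3333)·(1.3333) + (-3.6667)·(2.3333) + (0.3333)·(-3.6667) + (1.3333)·(2.3333) + (2.3333)·(-0.6667) + (-2.6667)·(-1.6667)) / 5 = -0.6667/5 = -0.1333
  S[Y,Y] = ((1.3333)·(1.3333) + (2.3333)·(2.3333) + (-3.6667)·(-3.6667) + (2.3333)·(2.3333) + (-0.6667)·(-0.6667) + (-1.6667)·(-1.6667)) / 5 = 29.3333/5 = 5.8667
  S = [[6.6667, -0.1333],
 [-0.1333, 5.8667]].

Step 3 — invert S. det(S) = 6.6667·5.8667 - (-0.1333)² = 39.0933.
  S^{-1} = (1/det) · [[d, -b], [-b, a]] = [[0.1501, 0.0034],
 [0.0034, 0.1705]].

Step 4 — quadratic form (x̄ - mu_0)^T · S^{-1} · (x̄ - mu_0):
  S^{-1} · (x̄ - mu_0) = (-0.4945, 0.2729),
  (x̄ - mu_0)^T · [...] = (-3.3333)·(-0.4945) + (1.6667)·(0.2729) = 2.1032.

Step 5 — scale by n: T² = 6 · 2.1032 = 12.6194.

T² ≈ 12.6194


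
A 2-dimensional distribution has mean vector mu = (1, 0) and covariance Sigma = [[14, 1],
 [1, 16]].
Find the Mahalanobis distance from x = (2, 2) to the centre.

Step 1 — centre the observation: (x - mu) = (1, 2).

Step 2 — invert Sigma. det(Sigma) = 14·16 - (1)² = 223.
  Sigma^{-1} = (1/det) · [[d, -b], [-b, a]] = [[0.0717, -0.0045],
 [-0.0045, 0.0628]].

Step 3 — form the quadratic (x - mu)^T · Sigma^{-1} · (x - mu):
  Sigma^{-1} · (x - mu) = (0.0628, 0.1211).
  (x - mu)^T · [Sigma^{-1} · (x - mu)] = (1)·(0.0628) + (2)·(0.1211) = 0.3049.

Step 4 — take square root: d = √(0.3049) ≈ 0.5522.

d(x, mu) = √(0.3049) ≈ 0.5522


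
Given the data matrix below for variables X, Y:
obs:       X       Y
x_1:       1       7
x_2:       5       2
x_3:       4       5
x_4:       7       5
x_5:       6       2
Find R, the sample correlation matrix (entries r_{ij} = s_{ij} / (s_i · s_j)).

Step 1 — column means:
  mean(X) = (1 + 5 + 4 + 7 + 6) / 5 = 23/5 = 4.6
  mean(Y) = (7 + 2 + 5 + 5 + 2) / 5 = 21/5 = 4.2

Step 2 — sample variances and covariances s[i,j] = (1/(n-1)) · Σ_k (x_{k,i} - mean_i) · (x_{k,j} - mean_j), with n-1 = 4:
  s[X,X] = ((-3.6)·(-3.6) + (0.4)·(0.4) + (-0.6)·(-0.6) + (2.4)·(2.4) + (1.4)·(1.4)) / 4 = 21.2/4 = 5.3
  s[X,Y] = ((-3.6)·(2.8) + (0.4)·(-2.2) + (-0.6)·(0.8) + (2.4)·(0.8) + (1.4)·(-2.2)) / 4 = -12.6/4 = -3.15
  s[Y,Y] = ((2.8)·(2.8) + (-2.2)·(-2.2) + (0.8)·(0.8) + (0.8)·(0.8) + (-2.2)·(-2.2)) / 4 = 18.8/4 = 4.7
  Sample standard deviations s_i = √(s[i,i]):
  s(X) = √(5.3) = 2.3022
  s(Y) = √(4.7) = 2.1679

Step 3 — r_{ij} = s_{ij} / (s_i · s_j):
  r[X,X] = 1 (diagonal).
  r[X,Y] = -3.15 / (2.3022 · 2.1679) = -3.15 / 4.991 = -0.6311
  r[Y,Y] = 1 (diagonal).

R is symmetric with unit diagonal. Assembling:

R = [[1, -0.6311],
 [-0.6311, 1]]


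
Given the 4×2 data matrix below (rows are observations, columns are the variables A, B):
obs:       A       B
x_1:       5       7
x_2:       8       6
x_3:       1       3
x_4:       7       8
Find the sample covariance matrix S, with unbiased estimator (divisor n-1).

Step 1 — column means:
  mean(A) = (5 + 8 + 1 + 7) / 4 = 21/4 = 5.25
  mean(B) = (7 + 6 + 3 + 8) / 4 = 24/4 = 6

Step 2 — sample covariance S[i,j] = (1/(n-1)) · Σ_k (x_{k,i} - mean_i) · (x_{k,j} - mean_j), with n-1 = 3.
  S[A,A] = ((-0.25)·(-0.25) + (2.75)·(2.75) + (-4.25)·(-4.25) + (1.75)·(1.75)) / 3 = 28.75/3 = 9.5833
  S[A,B] = ((-0.25)·(1) + (2.75)·(0) + (-4.25)·(-3) + (1.75)·(2)) / 3 = 16/3 = 5.3333
  S[B,B] = ((1)·(1) + (0)·(0) + (-3)·(-3) + (2)·(2)) / 3 = 14/3 = 4.6667

S is symmetric (S[j,i] = S[i,j]). Assembling:

S = [[9.5833, 5.3333],
 [5.3333, 4.6667]]


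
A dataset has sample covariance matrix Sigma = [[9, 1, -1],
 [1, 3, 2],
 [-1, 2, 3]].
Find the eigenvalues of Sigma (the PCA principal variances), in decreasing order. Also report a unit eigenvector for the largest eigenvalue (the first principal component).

Step 1 — characteristic polynomial p(λ) = det(λI - Sigma) = λ³ - tr·λ² + c_1·λ - det, where tr = trace, c_1 = sum of the principal 2×2 minors, det = det(Sigma):
  tr = 9 + 3 + 3 = 15,
  c_1 = (9·3 - (1)²) + (9·3 - (-1)²) + (3·3 - (2)²) = 26 + 26 + 5 = 57,
  det = 9·(3·3 - (2)²) - (1)·((1)·3 - (2)·(-1)) + (-1)·((1)·(2) - 3·(-1)) = 9·(5) - (1)·(5) + (-1)·(5) = 35.
  So p(λ) = λ³ - 15λ² + 57λ - 35.
Step 2 — look for an integer root (rational root theorem: any rational root is an integer divisor of 35). Testing λ = 5:
  p(5) = 125 - 375 + 285 - 35 = 0  ✓
  Dividing out (λ - 5): p(λ) = (λ - 5)(λ² - 10λ + 7).
Step 3 — remaining eigenvalues from the quadratic λ² - 10λ + 7 = 0:
  Δ = 10² - 4·7 = 100 - 28 = 72,  λ = (10 ± √72)/2 = (10 ± 8.4853)/2 ≈ 9.2426 or 0.7574.
  Sorted: λ_1 = 9.2426,  λ_2 = 5,  λ_3 = 0.7574  (check: sum = 15 = tr ✓).

Step 4 — unit eigenvector for λ_1 ≈ 9.2426: v spans the null space of (Sigma - λ_1 I), whose rows are
  r_1 = (-0.2426, 1, -1),  r_2 = (1, -6.2426, 2),  r_3 = (-1, 2, -6.2426).
  v is orthogonal to every row, so take v ∝ r_1 × r_2 = ((1)·(2) - (-1)·(-6.2426), (-1)·(1) - (-0.2426)·(2), (-0.2426)·(-6.2426) - (1)·(1)) ≈ (-4.2426, -0.5147, 0.5147).
  Rescale (multiply by -1 so the first nonzero entry is positive): u = (4.2426, 0.5147, -0.5147).
  ||u|| = √((4.2426)² + (0.5147)² + (-0.5147)²) = √(18.5299) ≈ 4.3046,  v_1 = u/||u|| ≈ (0.9856, 0.1196, -0.1196) (||v_1|| = 1).

λ_1 = 9.2426,  λ_2 = 5,  λ_3 = 0.7574;  v_1 ≈ (0.9856, 0.1196, -0.1196)


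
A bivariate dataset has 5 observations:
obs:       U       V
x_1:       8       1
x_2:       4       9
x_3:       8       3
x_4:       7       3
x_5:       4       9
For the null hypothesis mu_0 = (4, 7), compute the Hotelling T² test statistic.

Step 1 — sample mean vector:
  mean(U) = (8 + 4 + 8 + 7 + 4) / 5 = 31/5 = 6.2
  mean(V) = (1 + 9 + 3 + 3 + 9) / 5 = 25/5 = 5
  x̄ = (6.2, 5),  deviation x̄ - mu_0 = (6.2, 5) - (4, 7) = (2.2, -2).

Step 2 — sample covariance matrix, S[i,j] = (1/(n-1)) · Σ_k (x_{k,i} - mean_i) · (x_{k,j} - mean_j), divisor n-1 = 4:
  S[U,U] = ((1.8)·(1.8) + (-2.2)·(-2.2) + (1.8)·(1.8) + (0.8)·(0.8) + (-2.2)·(-2.2)) / 4 = 16.8/4 = 4.2
  S[U,V] = ((1.8)·(-4) + (-2.2)·(4) + (1.8)·(-2) + (0.8)·(-2) + (-2.2)·(4)) / 4 = -30/4 = -7.5
  S[V,V] = ((-4)·(-4) + (4)·(4) + (-2)·(-2) + (-2)·(-2) + (4)·(4)) / 4 = 56/4 = 14
  S = [[4.2, -7.5],
 [-7.5, 14]].

Step 3 — invert S. det(S) = 4.2·14 - (-7.5)² = 2.55.
  S^{-1} = (1/det) · [[d, -b], [-b, a]] = [[5.4902, 2.9412],
 [2.9412, 1.6471]].

Step 4 — quadratic form (x̄ - mu_0)^T · S^{-1} · (x̄ - mu_0):
  S^{-1} · (x̄ - mu_0) = (6.1961, 3.1765),
  (x̄ - mu_0)^T · [...] = (2.2)·(6.1961) + (-2)·(3.1765) = 7.2784.

Step 5 — scale by n: T² = 5 · 7.2784 = 36.3922.

T² ≈ 36.3922


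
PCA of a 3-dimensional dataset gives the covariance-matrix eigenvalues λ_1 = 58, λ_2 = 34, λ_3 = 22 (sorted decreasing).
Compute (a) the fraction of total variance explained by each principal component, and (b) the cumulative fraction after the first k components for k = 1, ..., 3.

Step 1 — total variance = trace(Sigma) = Σ λ_i = 58 + 34 + 22 = 114.

Step 2 — fraction explained by component i = λ_i / Σ λ:
  PC1: 58/114 = 0.5088
  PC2: 34/114 = 0.2982
  PC3: 22/114 = 0.193

Step 3 — cumulative fraction after k components = (λ_1 + ... + λ_k) / Σ λ:
  k = 1: 58/114 = 0.5088
  k = 2: (58 + 34)/114 = 92/114 = 0.807
  k = 3: (58 + 34 + 22)/114 = 114/114 = 1

Summary (fraction, with percent):

explained: PC1 0.5088 (50.88%), PC2 0.2982 (29.82%), PC3 0.193 (19.3%);  cumulative: 0.5088, 0.807, 1


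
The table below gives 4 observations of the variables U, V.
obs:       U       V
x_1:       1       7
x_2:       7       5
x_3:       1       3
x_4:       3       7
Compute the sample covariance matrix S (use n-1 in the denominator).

Step 1 — column means:
  mean(U) = (1 + 7 + 1 + 3) / 4 = 12/4 = 3
  mean(V) = (7 + 5 + 3 + 7) / 4 = 22/4 = 5.5

Step 2 — sample covariance S[i,j] = (1/(n-1)) · Σ_k (x_{k,i} - mean_i) · (x_{k,j} - mean_j), with n-1 = 3.
  S[U,U] = ((-2)·(-2) + (4)·(4) + (-2)·(-2) + (0)·(0)) / 3 = 24/3 = 8
  S[U,V] = ((-2)·(1.5) + (4)·(-0.5) + (-2)·(-2.5) + (0)·(1.5)) / 3 = 0/3 = 0
  S[V,V] = ((1.5)·(1.5) + (-0.5)·(-0.5) + (-2.5)·(-2.5) + (1.5)·(1.5)) / 3 = 11/3 = 3.6667

S is symmetric (S[j,i] = S[i,j]). Assembling:

S = [[8, 0],
 [0, 3.6667]]


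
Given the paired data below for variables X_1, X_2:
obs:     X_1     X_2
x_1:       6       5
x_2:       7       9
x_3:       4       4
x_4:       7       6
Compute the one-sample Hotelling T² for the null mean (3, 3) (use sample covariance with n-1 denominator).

Step 1 — sample mean vector:
  mean(X_1) = (6 + 7 + 4 + 7) / 4 = 24/4 = 6
  mean(X_2) = (5 + 9 + 4 + 6) / 4 = 24/4 = 6
  x̄ = (6, 6),  deviation x̄ - mu_0 = (6, 6) - (3, 3) = (3, 3).

Step 2 — sample covariance matrix, S[i,j] = (1/(n-1)) · Σ_k (x_{k,i} - mean_i) · (x_{k,j} - mean_j), divisor n-1 = 3:
  S[X_1,X_1] = ((0)·(0) + (1)·(1) + (-2)·(-2) + (1)·(1)) / 3 = 6/3 = 2
  S[X_1,X_2] = ((0)·(-1) + (1)·(3) + (-2)·(-2) + (1)·(0)) / 3 = 7/3 = 2.3333
  S[X_2,X_2] = ((-1)·(-1) + (3)·(3) + (-2)·(-2) + (0)·(0)) / 3 = 14/3 = 4.6667
  S = [[2, 2.3333],
 [2.3333, 4.6667]].

Step 3 — invert S. det(S) = 2·4.6667 - (2.3333)² = 3.8889.
  S^{-1} = (1/det) · [[d, -b], [-b, a]] = [[1.2, -0.6],
 [-0.6, 0.5143]].

Step 4 — quadratic form (x̄ - mu_0)^T · S^{-1} · (x̄ - mu_0):
  S^{-1} · (x̄ - mu_0) = (1.8, -0.2571),
  (x̄ - mu_0)^T · [...] = (3)·(1.8) + (3)·(-0.2571) = 4.6286.

Step 5 — scale by n: T² = 4 · 4.6286 = 18.5143.

T² ≈ 18.5143


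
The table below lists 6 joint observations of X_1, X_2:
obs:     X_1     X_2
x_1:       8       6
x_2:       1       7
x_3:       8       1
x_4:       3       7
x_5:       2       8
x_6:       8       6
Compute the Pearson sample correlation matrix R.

Step 1 — column means:
  mean(X_1) = (8 + 1 + 8 + 3 + 2 + 8) / 6 = 30/6 = 5
  mean(X_2) = (6 + 7 + 1 + 7 + 8 + 6) / 6 = 35/6 = 5.8333

Step 2 — sample variances and covariances s[i,j] = (1/(n-1)) · Σ_k (x_{k,i} - mean_i) · (x_{k,j} - mean_j), with n-1 = 5:
  s[X_1,X_1] = ((3)·(3) + (-4)·(-4) + (3)·(3) + (-2)·(-2) + (-3)·(-3) + (3)·(3)) / 5 = 56/5 = 11.2
  s[X_1,X_2] = ((3)·(0.1667) + (-4)·(1.1667) + (3)·(-4.8333) + (-2)·(1.1667) + (-3)·(2.1667) + (3)·(0.1667)) / 5 = -27/5 = -5.4
  s[X_2,X_2] = ((0.1667)·(0.1667) + (1.1667)·(1.1667) + (-4.8333)·(-4.8333) + (1.1667)·(1.1667) + (2.1667)·(2.1667) + (0.1667)·(0.1667)) / 5 = 30.8333/5 = 6.1667
  Sample standard deviations s_i = √(s[i,i]):
  s(X_1) = √(11.2) = 3.3466
  s(X_2) = √(6.1667) = 2.4833

Step 3 — r_{ij} = s_{ij} / (s_i · s_j):
  r[X_1,X_1] = 1 (diagonal).
  r[X_1,X_2] = -5.4 / (3.3466 · 2.4833) = -5.4 / 8.3106 = -0.6498
  r[X_2,X_2] = 1 (diagonal).

R is symmetric with unit diagonal. Assembling:

R = [[1, -0.6498],
 [-0.6498, 1]]


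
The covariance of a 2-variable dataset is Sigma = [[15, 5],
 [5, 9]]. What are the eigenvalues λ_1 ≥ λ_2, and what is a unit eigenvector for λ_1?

Step 1 — characteristic polynomial of 2×2 Sigma:
  det(Sigma - λI) = λ² - trace · λ + det = 0.
  trace = 15 + 9 = 24, det = 15·9 - (5)² = 110.
Step 2 — discriminant:
  Δ = trace² - 4·det = 576 - 440 = 136.
Step 3 — eigenvalues:
  λ = (trace ± √Δ)/2 = (24 ± 11.6619)/2,
  λ_1 = 17.831,  λ_2 = 6.169.

Step 4 — unit eigenvector for λ_1: solve (Sigma - λ_1 I)v = 0. First row:
  (15 - 17.831)·v_x + (5)·v_y = 0, i.e. (-2.831)·v_x + (5)·v_y = 0,
  so v ∝ (b, λ_1 - a) = (5, 2.831) = u.
  ||u|| = √((5)² + (2.831)²) = √(33.0143) ≈ 5.7458,
  v_1 = u/||u|| ≈ (0.8702, 0.4927) (||v_1|| = 1).

λ_1 = 17.831,  λ_2 = 6.169;  v_1 ≈ (0.8702, 0.4927)


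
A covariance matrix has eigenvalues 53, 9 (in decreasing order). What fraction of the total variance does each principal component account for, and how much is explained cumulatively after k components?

Step 1 — total variance = trace(Sigma) = Σ λ_i = 53 + 9 = 62.

Step 2 — fraction explained by component i = λ_i / Σ λ:
  PC1: 53/62 = 0.8548
  PC2: 9/62 = 0.1452

Step 3 — cumulative fraction after k components = (λ_1 + ... + λ_k) / Σ λ:
  k = 1: 53/62 = 0.8548
  k = 2: (53 + 9)/62 = 62/62 = 1

Summary (fraction, with percent):

explained: PC1 0.8548 (85.48%), PC2 0.1452 (14.52%);  cumulative: 0.8548, 1
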